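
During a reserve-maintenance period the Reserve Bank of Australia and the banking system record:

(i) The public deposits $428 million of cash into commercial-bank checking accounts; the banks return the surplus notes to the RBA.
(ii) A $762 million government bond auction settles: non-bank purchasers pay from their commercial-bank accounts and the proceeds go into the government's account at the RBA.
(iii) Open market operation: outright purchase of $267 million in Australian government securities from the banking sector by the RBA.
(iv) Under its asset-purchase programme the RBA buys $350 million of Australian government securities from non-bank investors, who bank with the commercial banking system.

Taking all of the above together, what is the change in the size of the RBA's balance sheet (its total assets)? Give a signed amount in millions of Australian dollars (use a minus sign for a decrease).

+$617 million

Currency deposit $428 million: only the composition of liabilities changes → 0.
Government account inflow $762 million: only the composition of liabilities changes → 0.
OMO purchase (from banks) $267 million: an RBA asset is acquired → +$267M.
Asset purchase (from non-banks) $350 million: an RBA asset is acquired → +$350M.
Net: 0 + 0 + 267 + 350 = +$617 million.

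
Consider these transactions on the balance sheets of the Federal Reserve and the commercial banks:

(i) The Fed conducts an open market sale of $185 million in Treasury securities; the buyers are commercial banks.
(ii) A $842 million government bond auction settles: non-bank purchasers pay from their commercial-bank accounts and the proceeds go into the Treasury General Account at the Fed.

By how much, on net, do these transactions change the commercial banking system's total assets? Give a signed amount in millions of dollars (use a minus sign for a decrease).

OMO sale (to banks) $185 million: just an asset swap on bank balance sheets → 0.
Government account inflow $842 million: bank balance sheets shrink → −$842M.
Net: 0 − 842 = -$842 million.

-$842 million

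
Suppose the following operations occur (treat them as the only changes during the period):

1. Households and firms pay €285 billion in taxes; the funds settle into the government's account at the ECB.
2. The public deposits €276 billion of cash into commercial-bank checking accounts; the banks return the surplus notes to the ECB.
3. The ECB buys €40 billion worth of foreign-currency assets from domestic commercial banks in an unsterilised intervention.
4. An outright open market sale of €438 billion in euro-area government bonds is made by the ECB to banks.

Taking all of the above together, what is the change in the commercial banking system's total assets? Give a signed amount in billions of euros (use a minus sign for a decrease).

-€9 billion

Government account inflow €285 billion: bank balance sheets shrink → −€285B.
Currency deposit €276 billion: bank balance sheets expand → +€276B.
FX purchase €40 billion: just an asset swap on bank balance sheets → 0.
OMO sale (to banks) €438 billion: just an asset swap on bank balance sheets → 0.
Net: −285 + 276 + 0 + 0 = -€9 billion.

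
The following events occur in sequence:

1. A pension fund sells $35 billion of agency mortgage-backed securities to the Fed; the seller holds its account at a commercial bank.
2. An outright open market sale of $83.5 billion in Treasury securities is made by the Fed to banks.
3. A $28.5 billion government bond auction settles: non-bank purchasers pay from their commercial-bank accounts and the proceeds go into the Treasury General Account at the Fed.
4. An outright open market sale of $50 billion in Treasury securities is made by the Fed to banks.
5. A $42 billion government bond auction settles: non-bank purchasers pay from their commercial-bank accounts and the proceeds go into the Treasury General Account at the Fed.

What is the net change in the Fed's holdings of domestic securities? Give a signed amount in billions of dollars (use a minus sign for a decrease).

-$98.5 billion

Asset purchase (from non-banks) $35 billion: securities added to the Fed's portfolio → +$35B.
OMO sale (to banks) $83.5 billion: securities removed from the Fed's portfolio → −$83.5B.
Government account inflow $28.5 billion: the Fed's securities portfolio is untouched → 0.
OMO sale (to banks) $50 billion: securities removed from the Fed's portfolio → −$50B.
Government account inflow $42 billion: the Fed's securities portfolio is untouched → 0.
Net: 35 − 83.5 + 0 − 50 + 0 = -$98.5 billion.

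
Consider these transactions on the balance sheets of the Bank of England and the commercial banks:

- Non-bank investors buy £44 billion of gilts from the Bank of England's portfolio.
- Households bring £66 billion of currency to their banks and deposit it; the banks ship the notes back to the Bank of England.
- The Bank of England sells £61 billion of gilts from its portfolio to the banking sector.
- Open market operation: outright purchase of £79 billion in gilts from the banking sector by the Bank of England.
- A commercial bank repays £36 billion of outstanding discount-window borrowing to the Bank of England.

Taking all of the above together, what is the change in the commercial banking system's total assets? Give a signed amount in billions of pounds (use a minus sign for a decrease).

-£14 billion

Asset sale (to non-banks) £44 billion: bank balance sheets shrink → −£44B.
Currency deposit £66 billion: bank balance sheets expand → +£66B.
OMO sale (to banks) £61 billion: just an asset swap on bank balance sheets → 0.
OMO purchase (from banks) £79 billion: just an asset swap on bank balance sheets → 0.
Discount-window repayment £36 billion: bank balance sheets shrink → −£36B.
Net: −44 + 66 + 0 + 0 − 36 = -£14 billion.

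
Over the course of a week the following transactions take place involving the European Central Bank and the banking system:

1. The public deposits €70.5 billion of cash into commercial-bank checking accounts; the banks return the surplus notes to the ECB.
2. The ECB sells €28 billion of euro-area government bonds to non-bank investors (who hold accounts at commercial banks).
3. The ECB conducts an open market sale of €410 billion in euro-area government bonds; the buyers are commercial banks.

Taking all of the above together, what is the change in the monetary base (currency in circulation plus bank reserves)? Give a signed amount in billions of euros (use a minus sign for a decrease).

-€438 billion

Currency deposit €70.5 billion: just a shift between currency and reserves — both are base money → 0.
Asset sale (to non-banks) €28 billion: ECB balance sheet contracts → −€28B.
OMO sale (to banks) €410 billion: ECB balance sheet contracts → −€410B.
Net: 0 − 28 − 410 = -€438 billion.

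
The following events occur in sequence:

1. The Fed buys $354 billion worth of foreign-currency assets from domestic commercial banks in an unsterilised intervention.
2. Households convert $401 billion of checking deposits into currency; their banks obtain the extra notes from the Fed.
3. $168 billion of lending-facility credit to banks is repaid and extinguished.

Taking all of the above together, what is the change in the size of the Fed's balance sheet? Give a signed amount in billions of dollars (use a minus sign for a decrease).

Fed balance sheet:
  Assets:      Loans to banks −$168B, Foreign assets +$354B
  Liabilities: Bank reserves −$215B, Currency in circulation +$401B
Change in total Fed assets = +$186 billion.

+$186 billion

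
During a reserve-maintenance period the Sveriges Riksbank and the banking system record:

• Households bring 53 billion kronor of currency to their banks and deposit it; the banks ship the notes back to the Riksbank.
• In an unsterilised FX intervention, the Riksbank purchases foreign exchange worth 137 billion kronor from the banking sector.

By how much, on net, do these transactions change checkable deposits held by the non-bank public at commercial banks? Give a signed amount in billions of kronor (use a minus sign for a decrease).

+53 billion

Currency deposit 53 billion kronor: non-bank counterparties' bank balances rise → +53B.
FX purchase 137 billion kronor: the counterparty is a bank, so public deposits are unchanged → 0.
Net: 53 + 0 = +53 billion.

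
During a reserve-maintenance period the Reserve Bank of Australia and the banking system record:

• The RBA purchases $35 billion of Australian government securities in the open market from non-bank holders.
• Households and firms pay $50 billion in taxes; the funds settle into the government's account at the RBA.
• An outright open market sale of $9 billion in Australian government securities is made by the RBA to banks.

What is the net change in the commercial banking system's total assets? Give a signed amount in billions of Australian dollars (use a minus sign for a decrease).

-$15 billion

Asset purchase (from non-banks) $35 billion: bank balance sheets expand → +$35B.
Government account inflow $50 billion: bank balance sheets shrink → −$50B.
OMO sale (to banks) $9 billion: just an asset swap on bank balance sheets → 0.
Net: 35 − 50 + 0 = -$15 billion.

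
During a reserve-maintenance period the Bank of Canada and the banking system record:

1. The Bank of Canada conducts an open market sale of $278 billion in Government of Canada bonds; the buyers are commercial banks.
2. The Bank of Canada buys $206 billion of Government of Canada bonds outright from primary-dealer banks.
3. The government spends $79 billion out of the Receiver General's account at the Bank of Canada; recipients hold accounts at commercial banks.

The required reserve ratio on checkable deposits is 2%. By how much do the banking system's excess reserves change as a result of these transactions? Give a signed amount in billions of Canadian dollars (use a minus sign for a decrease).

OMO sale (to banks) $278 billion: reserves −$278B, deposits 0.
OMO purchase (from banks) $206 billion: reserves +$206B, deposits 0.
Government spending $79 billion: reserves +$79B, deposits +$79B.
Totals: Δreserves = +$7B, Δdeposits = +$79B.
Δrequired reserves = 2% × +$79B = +$1.58B.
Δexcess reserves = Δreserves − Δrequired = +$7B − (+$1.58B) = +$5.42 billion.

+$5.42 billion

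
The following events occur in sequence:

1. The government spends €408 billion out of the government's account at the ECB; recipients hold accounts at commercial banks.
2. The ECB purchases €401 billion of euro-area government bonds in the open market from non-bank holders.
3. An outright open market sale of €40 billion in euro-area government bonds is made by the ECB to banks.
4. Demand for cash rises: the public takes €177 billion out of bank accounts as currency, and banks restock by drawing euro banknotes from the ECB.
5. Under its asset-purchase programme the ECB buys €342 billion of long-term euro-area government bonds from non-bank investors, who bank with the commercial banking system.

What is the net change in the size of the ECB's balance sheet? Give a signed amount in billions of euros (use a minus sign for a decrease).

ECB balance sheet:
  Assets:      Securities +€703B
  Liabilities: Bank reserves +€934B, Currency in circulation +€177B, Government deposits −€408B
Change in total ECB assets = +€703 billion.

+€703 billion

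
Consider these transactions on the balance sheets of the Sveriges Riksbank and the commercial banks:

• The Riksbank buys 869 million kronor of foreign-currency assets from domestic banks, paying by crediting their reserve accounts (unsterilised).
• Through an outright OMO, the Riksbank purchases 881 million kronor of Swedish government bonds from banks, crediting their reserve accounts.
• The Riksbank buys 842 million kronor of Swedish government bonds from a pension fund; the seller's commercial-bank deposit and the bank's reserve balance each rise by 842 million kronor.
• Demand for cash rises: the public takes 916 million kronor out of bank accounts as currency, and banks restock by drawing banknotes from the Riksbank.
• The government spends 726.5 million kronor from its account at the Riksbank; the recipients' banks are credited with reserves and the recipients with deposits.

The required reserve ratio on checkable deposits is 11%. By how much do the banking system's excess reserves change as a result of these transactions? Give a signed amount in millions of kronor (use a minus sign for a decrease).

FX purchase 869 million kronor: reserves +869M, deposits 0.
OMO purchase (from banks) 881 million kronor: reserves +881M, deposits 0.
Asset purchase (from non-banks) 842 million kronor: reserves +842M, deposits +842M.
Currency withdrawal 916 million kronor: reserves −916M, deposits −916M.
Government spending 726.5 million kronor: reserves +726.5M, deposits +726.5M.
Totals: Δreserves = +2402.5M, Δdeposits = +652.5M.
Δrequired reserves = 11% × +652.5M = +71.775M.
Δexcess reserves = Δreserves − Δrequired = +2402.5M − (+71.775M) = +2330.725 million.

+2330.725 million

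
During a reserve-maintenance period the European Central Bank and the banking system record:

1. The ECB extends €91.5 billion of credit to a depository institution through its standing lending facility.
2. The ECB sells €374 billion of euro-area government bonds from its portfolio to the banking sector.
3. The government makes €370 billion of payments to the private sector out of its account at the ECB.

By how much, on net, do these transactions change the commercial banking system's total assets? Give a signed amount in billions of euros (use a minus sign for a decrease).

+€461.5 billion

ECB balance sheet:
  Assets:      Securities −€374B, Loans to banks +€91.5B
  Liabilities: Bank reserves +€87.5B, Government deposits −€370B
Commercial banking system:
  Assets:      Reserves at CB +€87.5B, Securities +€374B
  Liabilities: Checkable deposits +€370B, Borrowings from CB +€91.5B
Change in total bank assets = +€461.5 billion.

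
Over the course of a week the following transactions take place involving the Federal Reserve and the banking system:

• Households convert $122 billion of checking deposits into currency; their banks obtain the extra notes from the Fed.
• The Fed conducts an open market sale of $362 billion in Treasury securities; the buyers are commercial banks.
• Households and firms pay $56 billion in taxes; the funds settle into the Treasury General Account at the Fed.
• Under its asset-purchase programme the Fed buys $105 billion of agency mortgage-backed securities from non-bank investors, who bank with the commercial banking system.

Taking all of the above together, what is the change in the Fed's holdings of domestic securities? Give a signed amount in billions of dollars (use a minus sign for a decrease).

Fed balance sheet:
  Assets:      Securities −$257B
  Liabilities: Bank reserves −$435B, Currency in circulation +$122B, Government deposits +$56B
Commercial banking system:
  Assets:      Reserves at CB −$435B, Securities +$362B
  Liabilities: Checkable deposits −$73B
So the change in the Fed's holdings of domestic securities is -$257 billion.

-$257 billion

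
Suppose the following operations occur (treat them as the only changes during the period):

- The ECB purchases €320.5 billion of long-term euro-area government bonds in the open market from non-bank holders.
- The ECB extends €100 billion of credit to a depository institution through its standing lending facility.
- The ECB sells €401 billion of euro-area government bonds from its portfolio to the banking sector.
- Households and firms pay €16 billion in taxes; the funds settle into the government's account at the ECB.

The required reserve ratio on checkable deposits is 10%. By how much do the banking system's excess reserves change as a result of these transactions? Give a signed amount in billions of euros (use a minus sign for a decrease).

-€26.95 billion

Asset purchase (from non-banks) €320.5 billion: reserves +€320.5B, deposits +€320.5B.
Discount-window loan €100 billion: reserves +€100B, deposits 0.
OMO sale (to banks) €401 billion: reserves −€401B, deposits 0.
Government account inflow €16 billion: reserves −€16B, deposits −€16B.
Totals: Δreserves = +€3.5B, Δdeposits = +€304.5B.
Δrequired reserves = 10% × +€304.5B = +€30.45B.
Δexcess reserves = Δreserves − Δrequired = +€3.5B − (+€30.45B) = -€26.95 billion.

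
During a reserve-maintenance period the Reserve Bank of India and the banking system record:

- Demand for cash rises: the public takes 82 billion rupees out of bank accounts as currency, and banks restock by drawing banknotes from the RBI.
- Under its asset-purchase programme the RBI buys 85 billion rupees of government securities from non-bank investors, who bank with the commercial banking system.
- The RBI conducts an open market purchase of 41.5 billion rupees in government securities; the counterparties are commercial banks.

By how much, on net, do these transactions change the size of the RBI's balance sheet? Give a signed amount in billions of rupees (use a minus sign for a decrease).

+126.5 billion

Currency withdrawal 82 billion rupees: only the composition of liabilities changes → 0.
Asset purchase (from non-banks) 85 billion rupees: an RBI asset is acquired → +85B.
OMO purchase (from banks) 41.5 billion rupees: an RBI asset is acquired → +41.5B.
Net: 0 + 85 + 41.5 = +126.5 billion.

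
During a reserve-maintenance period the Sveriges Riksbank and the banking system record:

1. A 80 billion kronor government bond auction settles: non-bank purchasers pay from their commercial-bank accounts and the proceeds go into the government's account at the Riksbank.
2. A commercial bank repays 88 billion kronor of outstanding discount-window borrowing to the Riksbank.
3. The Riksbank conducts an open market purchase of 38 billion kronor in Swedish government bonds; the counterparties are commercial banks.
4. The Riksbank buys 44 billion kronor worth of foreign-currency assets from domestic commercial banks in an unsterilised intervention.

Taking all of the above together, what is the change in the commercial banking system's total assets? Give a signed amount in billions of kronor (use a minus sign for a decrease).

Riksbank balance sheet:
  Assets:      Securities +38B, Loans to banks −88B, Foreign assets +44B
  Liabilities: Bank reserves −86B, Government deposits +80B
Commercial banking system:
  Assets:      Reserves at CB −86B, Securities −38B, Foreign assets −44B
  Liabilities: Checkable deposits −80B, Borrowings from CB −88B
Change in total bank assets = -168 billion.

-168 billion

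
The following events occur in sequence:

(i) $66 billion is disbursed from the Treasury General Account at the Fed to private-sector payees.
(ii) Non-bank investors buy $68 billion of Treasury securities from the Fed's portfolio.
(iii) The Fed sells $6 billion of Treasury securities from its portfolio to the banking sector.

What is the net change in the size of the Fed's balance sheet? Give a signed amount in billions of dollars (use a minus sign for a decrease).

Government spending $66 billion: only the composition of liabilities changes → 0.
Asset sale (to non-banks) $68 billion: a Fed asset is shed → −$68B.
OMO sale (to banks) $6 billion: a Fed asset is shed → −$6B.
Net: 0 − 68 − 6 = -$74 billion.

-$74 billion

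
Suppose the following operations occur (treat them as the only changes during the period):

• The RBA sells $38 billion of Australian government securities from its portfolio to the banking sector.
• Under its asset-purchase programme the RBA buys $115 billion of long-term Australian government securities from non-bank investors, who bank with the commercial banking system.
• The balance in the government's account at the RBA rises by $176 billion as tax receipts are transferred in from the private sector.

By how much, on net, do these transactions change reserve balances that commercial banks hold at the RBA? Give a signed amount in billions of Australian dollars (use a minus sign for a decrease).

-$99 billion

RBA balance sheet:
  Assets:      Securities +$77B
  Liabilities: Bank reserves −$99B, Government deposits +$176B
So the change in reserve balances that commercial banks hold at the RBA is -$99 billion.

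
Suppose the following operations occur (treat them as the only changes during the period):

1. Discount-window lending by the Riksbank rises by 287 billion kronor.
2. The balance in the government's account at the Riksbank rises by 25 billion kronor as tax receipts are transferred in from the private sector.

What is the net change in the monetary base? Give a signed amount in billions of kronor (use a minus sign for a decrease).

Discount-window loan 287 billion kronor: Riksbank balance sheet expands → +287B.
Government account inflow 25 billion kronor: reserves shift to a non-base liability → −25B.
Net: 287 − 25 = +262 billion.

+262 billion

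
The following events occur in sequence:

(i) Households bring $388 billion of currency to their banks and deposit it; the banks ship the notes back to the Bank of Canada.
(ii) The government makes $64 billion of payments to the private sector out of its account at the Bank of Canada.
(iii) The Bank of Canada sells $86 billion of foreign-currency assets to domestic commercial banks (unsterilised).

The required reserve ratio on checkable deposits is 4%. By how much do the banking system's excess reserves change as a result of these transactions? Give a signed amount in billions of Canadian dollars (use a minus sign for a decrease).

+$347.92 billion

Currency deposit $388 billion: reserves +$388B, deposits +$388B.
Government spending $64 billion: reserves +$64B, deposits +$64B.
FX sale $86 billion: reserves −$86B, deposits 0.
Totals: Δreserves = +$366B, Δdeposits = +$452B.
Δrequired reserves = 4% × +$452B = +$18.08B.
Δexcess reserves = Δreserves − Δrequired = +$366B − (+$18.08B) = +$347.92 billion.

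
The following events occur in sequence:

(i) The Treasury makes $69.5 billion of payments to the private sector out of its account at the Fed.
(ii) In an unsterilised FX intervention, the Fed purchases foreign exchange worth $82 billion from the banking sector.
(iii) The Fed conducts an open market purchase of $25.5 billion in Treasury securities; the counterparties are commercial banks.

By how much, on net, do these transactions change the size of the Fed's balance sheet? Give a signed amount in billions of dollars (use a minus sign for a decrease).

+$107.5 billion

Fed balance sheet:
  Assets:      Securities +$25.5B, Foreign assets +$82B
  Liabilities: Bank reserves +$177B, Government deposits −$69.5B
Commercial banking system:
  Assets:      Reserves at CB +$177B, Securities −$25.5B, Foreign assets −$82B
  Liabilities: Checkable deposits +$69.5B
Change in total Fed assets = +$107.5 billion.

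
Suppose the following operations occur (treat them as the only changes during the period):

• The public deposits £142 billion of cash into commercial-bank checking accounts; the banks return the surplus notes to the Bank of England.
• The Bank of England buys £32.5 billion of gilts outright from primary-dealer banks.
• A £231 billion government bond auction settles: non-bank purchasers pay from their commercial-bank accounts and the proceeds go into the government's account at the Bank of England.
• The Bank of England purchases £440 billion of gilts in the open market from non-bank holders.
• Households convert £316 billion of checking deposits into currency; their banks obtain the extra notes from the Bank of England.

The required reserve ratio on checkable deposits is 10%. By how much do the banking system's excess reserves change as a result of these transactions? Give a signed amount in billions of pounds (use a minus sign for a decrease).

Currency deposit £142 billion: reserves +£142B, deposits +£142B.
OMO purchase (from banks) £32.5 billion: reserves +£32.5B, deposits 0.
Government account inflow £231 billion: reserves −£231B, deposits −£231B.
Asset purchase (from non-banks) £440 billion: reserves +£440B, deposits +£440B.
Currency withdrawal £316 billion: reserves −£316B, deposits −£316B.
Totals: Δreserves = +£67.5B, Δdeposits = +£35B.
Δrequired reserves = 10% × +£35B = +£3.5B.
Δexcess reserves = Δreserves − Δrequired = +£67.5B − (+£3.5B) = +£64 billion.

+£64 billion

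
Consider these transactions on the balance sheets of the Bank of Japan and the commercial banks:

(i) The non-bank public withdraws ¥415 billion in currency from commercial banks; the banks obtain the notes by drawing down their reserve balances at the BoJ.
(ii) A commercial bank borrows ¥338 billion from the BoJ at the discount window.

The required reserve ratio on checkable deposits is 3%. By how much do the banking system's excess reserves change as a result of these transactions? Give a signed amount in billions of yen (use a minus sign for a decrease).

-¥64.55 billion

Currency withdrawal ¥415 billion: reserves −¥415B, deposits −¥415B.
Discount-window loan ¥338 billion: reserves +¥338B, deposits 0.
Totals: Δreserves = −¥77B, Δdeposits = −¥415B.
Δrequired reserves = 3% × −¥415B = −¥12.45B.
Δexcess reserves = Δreserves − Δrequired = −¥77B − (−¥12.45B) = -¥64.55 billion.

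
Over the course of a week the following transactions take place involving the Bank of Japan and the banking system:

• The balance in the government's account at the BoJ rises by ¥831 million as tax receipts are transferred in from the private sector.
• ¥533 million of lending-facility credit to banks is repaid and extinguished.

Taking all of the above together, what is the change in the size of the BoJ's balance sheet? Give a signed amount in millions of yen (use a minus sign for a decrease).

-¥533 million

Government account inflow ¥831 million: only the composition of liabilities changes → 0.
Discount-window repayment ¥533 million: a BoJ asset is shed → −¥533M.
Net: 0 − 533 = -¥533 million.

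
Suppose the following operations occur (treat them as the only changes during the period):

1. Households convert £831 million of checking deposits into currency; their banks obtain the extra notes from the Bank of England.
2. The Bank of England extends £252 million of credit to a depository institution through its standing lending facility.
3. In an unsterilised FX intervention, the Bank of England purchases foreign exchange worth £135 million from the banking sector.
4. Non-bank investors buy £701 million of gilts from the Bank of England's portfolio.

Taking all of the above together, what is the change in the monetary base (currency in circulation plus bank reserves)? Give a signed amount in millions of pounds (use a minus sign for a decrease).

Currency withdrawal £831 million: just a shift between currency and reserves — both are base money → 0.
Discount-window loan £252 million: Bank of England balance sheet expands → +£252M.
FX purchase £135 million: Bank of England balance sheet expands → +£135M.
Asset sale (to non-banks) £701 million: Bank of England balance sheet contracts → −£701M.
Net: 0 + 252 + 135 − 701 = -£314 million.

-£314 million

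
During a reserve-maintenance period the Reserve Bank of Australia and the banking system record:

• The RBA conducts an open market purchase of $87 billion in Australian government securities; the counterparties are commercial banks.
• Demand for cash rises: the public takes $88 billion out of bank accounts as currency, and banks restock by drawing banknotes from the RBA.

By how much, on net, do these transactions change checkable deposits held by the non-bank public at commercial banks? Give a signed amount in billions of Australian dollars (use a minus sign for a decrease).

OMO purchase (from banks) $87 billion: the counterparty is a bank, so public deposits are unchanged → 0.
Currency withdrawal $88 billion: non-bank counterparties' bank balances fall → −$88B.
Net: 0 − 88 = -$88 billion.

-$88 billion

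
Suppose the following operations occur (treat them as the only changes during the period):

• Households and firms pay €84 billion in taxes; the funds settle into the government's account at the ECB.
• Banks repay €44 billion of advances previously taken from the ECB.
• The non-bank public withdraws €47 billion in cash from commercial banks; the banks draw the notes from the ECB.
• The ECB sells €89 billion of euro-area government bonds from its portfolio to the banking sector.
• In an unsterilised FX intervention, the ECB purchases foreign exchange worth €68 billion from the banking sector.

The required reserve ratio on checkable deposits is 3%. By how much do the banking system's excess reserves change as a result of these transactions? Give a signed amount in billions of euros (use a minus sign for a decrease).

Government account inflow €84 billion: reserves −€84B, deposits −€84B.
Discount-window repayment €44 billion: reserves −€44B, deposits 0.
Currency withdrawal €47 billion: reserves −€47B, deposits −€47B.
OMO sale (to banks) €89 billion: reserves −€89B, deposits 0.
FX purchase €68 billion: reserves +€68B, deposits 0.
Totals: Δreserves = −€196B, Δdeposits = −€131B.
Δrequired reserves = 3% × −€131B = −€3.93B.
Δexcess reserves = Δreserves − Δrequired = −€196B − (−€3.93B) = -€192.07 billion.

-€192.07 billion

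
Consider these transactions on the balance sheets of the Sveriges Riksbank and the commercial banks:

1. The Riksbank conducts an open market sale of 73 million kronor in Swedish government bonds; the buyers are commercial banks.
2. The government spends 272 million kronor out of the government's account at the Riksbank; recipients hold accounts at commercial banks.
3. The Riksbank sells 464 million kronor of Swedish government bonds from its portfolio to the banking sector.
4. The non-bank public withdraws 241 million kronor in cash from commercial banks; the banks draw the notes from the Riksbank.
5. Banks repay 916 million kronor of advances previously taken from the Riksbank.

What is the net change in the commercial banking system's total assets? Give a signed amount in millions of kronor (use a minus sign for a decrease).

OMO sale (to banks) 73 million kronor: just an asset swap on bank balance sheets → 0.
Government spending 272 million kronor: bank balance sheets expand → +272M.
OMO sale (to banks) 464 million kronor: just an asset swap on bank balance sheets → 0.
Currency withdrawal 241 million kronor: bank balance sheets shrink → −241M.
Discount-window repayment 916 million kronor: bank balance sheets shrink → −916M.
Net: 0 + 272 + 0 − 241 − 916 = -885 million.

-885 million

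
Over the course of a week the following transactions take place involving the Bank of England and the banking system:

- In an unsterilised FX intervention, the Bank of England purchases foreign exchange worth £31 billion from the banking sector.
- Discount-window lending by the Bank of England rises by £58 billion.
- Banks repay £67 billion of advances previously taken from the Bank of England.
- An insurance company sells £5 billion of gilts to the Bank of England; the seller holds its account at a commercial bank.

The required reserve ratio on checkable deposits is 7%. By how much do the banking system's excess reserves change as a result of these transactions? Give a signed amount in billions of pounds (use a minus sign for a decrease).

+£26.65 billion

FX purchase £31 billion: reserves +£31B, deposits 0.
Discount-window loan £58 billion: reserves +£58B, deposits 0.
Discount-window repayment £67 billion: reserves −£67B, deposits 0.
Asset purchase (from non-banks) £5 billion: reserves +£5B, deposits +£5B.
Totals: Δreserves = +£27B, Δdeposits = +£5B.
Δrequired reserves = 7% × +£5B = +£0.35B.
Δexcess reserves = Δreserves − Δrequired = +£27B − (+£0.35B) = +£26.65 billion.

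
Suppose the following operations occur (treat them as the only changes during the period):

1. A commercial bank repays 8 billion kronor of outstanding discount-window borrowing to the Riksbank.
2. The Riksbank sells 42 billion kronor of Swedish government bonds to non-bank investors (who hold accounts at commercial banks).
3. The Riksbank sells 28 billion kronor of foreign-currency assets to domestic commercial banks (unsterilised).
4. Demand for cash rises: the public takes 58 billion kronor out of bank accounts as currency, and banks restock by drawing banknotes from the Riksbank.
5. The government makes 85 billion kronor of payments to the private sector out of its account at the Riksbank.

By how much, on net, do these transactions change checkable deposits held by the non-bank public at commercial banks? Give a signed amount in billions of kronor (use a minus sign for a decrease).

-15 billion

Discount-window repayment 8 billion kronor: the counterparty is a bank, so public deposits are unchanged → 0.
Asset sale (to non-banks) 42 billion kronor: non-bank counterparties' bank balances fall → −42B.
FX sale 28 billion kronor: the counterparty is a bank, so public deposits are unchanged → 0.
Currency withdrawal 58 billion kronor: non-bank counterparties' bank balances fall → −58B.
Government spending 85 billion kronor: non-bank counterparties' bank balances rise → +85B.
Net: 0 − 42 + 0 − 58 + 85 = -15 billion.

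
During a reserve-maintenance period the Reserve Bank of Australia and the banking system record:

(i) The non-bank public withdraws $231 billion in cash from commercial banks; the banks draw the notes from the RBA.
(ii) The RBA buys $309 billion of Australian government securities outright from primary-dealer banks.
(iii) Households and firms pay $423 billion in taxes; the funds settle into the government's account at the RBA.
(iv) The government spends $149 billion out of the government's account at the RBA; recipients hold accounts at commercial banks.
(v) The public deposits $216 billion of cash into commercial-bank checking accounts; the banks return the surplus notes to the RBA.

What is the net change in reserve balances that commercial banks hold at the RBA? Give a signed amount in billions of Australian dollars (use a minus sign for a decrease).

Currency withdrawal $231 billion: banks swap reserves for currency → −$231B.
OMO purchase (from banks) $309 billion: the RBA pays by crediting reserve accounts → +$309B.
Government account inflow $423 billion: funds move from bank reserves into the government account → −$423B.
Government spending $149 billion: government payments flow into bank reserve accounts → +$149B.
Currency deposit $216 billion: returned notes are swapped for reserve credit → +$216B.
Net: −231 + 309 − 423 + 149 + 216 = +$20 billion.

+$20 billion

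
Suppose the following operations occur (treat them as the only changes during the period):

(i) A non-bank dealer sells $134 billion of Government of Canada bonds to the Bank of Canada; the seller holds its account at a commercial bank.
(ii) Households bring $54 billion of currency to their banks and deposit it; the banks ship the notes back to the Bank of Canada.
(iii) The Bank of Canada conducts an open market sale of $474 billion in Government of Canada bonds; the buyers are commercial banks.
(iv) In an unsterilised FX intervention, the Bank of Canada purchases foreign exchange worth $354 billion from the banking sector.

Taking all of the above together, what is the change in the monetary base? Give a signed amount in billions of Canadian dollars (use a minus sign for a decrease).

+$14 billion

Asset purchase (from non-banks) $134 billion: Bank of Canada balance sheet expands → +$134B.
Currency deposit $54 billion: just a shift between currency and reserves — both are base money → 0.
OMO sale (to banks) $474 billion: Bank of Canada balance sheet contracts → −$474B.
FX purchase $354 billion: Bank of Canada balance sheet expands → +$354B.
Net: 134 + 0 − 474 + 354 = +$14 billion.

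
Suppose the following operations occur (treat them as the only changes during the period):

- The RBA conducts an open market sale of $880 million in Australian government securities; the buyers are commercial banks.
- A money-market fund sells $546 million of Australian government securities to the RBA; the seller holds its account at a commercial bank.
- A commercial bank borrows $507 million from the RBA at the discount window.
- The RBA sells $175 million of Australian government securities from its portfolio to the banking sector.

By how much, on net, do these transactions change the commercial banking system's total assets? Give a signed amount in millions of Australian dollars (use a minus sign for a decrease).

OMO sale (to banks) $880 million: just an asset swap on bank balance sheets → 0.
Asset purchase (from non-banks) $546 million: bank balance sheets expand → +$546M.
Discount-window loan $507 million: bank balance sheets expand → +$507M.
OMO sale (to banks) $175 million: just an asset swap on bank balance sheets → 0.
Net: 0 + 546 + 507 + 0 = +$1053 million.

+$1053 million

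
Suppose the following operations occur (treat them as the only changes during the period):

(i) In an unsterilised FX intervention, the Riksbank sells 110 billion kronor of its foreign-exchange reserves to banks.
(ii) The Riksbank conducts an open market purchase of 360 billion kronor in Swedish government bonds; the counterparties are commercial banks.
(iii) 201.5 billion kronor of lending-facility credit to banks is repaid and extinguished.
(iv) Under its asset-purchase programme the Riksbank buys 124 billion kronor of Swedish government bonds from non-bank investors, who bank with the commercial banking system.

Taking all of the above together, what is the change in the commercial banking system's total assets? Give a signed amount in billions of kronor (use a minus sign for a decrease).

-77.5 billion

Riksbank balance sheet:
  Assets:      Securities +484B, Loans to banks −201.5B, Foreign assets −110B
  Liabilities: Bank reserves +172.5B
Commercial banking system:
  Assets:      Reserves at CB +172.5B, Securities −360B, Foreign assets +110B
  Liabilities: Checkable deposits +124B, Borrowings from CB −201.5B
Change in total bank assets = -77.5 billion.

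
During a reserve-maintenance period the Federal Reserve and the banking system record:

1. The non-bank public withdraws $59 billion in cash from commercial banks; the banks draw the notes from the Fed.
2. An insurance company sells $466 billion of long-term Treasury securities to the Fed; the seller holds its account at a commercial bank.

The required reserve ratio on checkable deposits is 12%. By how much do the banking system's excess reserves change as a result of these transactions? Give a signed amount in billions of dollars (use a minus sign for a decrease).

Currency withdrawal $59 billion: reserves −$59B, deposits −$59B.
Asset purchase (from non-banks) $466 billion: reserves +$466B, deposits +$466B.
Totals: Δreserves = +$407B, Δdeposits = +$407B.
Δrequired reserves = 12% × +$407B = +$48.84B.
Δexcess reserves = Δreserves − Δrequired = +$407B − (+$48.84B) = +$358.16 billion.

+$358.16 billion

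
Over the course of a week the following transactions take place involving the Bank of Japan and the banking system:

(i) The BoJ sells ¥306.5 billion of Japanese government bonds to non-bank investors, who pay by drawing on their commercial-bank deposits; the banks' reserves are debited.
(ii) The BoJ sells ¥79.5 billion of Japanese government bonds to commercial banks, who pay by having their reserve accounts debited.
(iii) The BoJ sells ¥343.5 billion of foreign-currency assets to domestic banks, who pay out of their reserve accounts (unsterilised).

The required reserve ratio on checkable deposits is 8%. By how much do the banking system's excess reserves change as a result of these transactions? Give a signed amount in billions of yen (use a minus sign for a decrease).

Asset sale (to non-banks) ¥306.5 billion: reserves −¥306.5B, deposits −¥306.5B.
OMO sale (to banks) ¥79.5 billion: reserves −¥79.5B, deposits 0.
FX sale ¥343.5 billion: reserves −¥343.5B, deposits 0.
Totals: Δreserves = −¥729.5B, Δdeposits = −¥306.5B.
Δrequired reserves = 8% × −¥306.5B = −¥24.52B.
Δexcess reserves = Δreserves − Δrequired = −¥729.5B − (−¥24.52B) = -¥704.98 billion.

-¥704.98 billion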